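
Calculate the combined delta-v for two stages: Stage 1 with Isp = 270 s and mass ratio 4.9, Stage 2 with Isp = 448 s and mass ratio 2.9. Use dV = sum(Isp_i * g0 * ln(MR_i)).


dV1 = 270 * 9.81 * ln(4.9) = 4209.4 m/s
dV2 = 448 * 9.81 * ln(2.9) = 4679.3 m/s
Total dV = 4209.4 + 4679.3 = 8888.7 m/s ~ 8889 m/s

8889 m/s


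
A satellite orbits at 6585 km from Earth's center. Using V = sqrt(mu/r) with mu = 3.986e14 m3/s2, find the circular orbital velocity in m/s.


V = sqrt(3.986e14 / 6585000) = 7780 m/s

7780 m/s


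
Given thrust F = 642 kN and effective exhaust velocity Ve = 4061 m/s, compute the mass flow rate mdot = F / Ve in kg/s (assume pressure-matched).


mdot = F / Ve = 642000 / 4061 = 158.1 kg/s

158.1 kg/s


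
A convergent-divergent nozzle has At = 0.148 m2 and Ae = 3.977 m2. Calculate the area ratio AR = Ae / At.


AR = 3.977 / 0.148 = 26.9

26.9


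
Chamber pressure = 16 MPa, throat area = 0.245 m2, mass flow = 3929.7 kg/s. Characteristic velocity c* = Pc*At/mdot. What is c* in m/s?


c* = 16e6 * 0.245 / 3929.7 = 998 m/s

998 m/s


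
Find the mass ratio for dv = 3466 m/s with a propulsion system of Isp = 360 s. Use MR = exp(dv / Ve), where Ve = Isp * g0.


Ve = 360 * 9.81 = 3531.6 m/s
MR = exp(3466 / 3531.6) = 2.668

2.668


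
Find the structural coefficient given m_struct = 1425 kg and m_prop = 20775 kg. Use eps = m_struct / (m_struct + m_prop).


eps = 1425 / (1425 + 20775) = 0.0642

0.0642


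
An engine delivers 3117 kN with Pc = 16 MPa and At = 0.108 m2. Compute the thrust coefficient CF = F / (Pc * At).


CF = 3117000 / (16e6 * 0.108) = 1.8

1.8


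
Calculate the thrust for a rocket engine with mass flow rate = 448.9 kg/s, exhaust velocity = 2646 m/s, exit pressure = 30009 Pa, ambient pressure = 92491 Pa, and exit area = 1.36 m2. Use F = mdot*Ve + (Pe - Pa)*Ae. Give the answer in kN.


F = 448.9 * 2646 + (30009 - 92491) * 1.36 = 1.1028e+06 N = 1102.8 kN

1102.8 kN


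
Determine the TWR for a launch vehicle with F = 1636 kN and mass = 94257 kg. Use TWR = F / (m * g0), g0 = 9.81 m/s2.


TWR = 1636000 / (94257 * 9.81) = 1.77

1.77


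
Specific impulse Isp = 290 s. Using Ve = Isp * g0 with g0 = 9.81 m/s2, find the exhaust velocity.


Ve = Isp * g0 = 290 * 9.81 = 2844.9 m/s

2844.9 m/s


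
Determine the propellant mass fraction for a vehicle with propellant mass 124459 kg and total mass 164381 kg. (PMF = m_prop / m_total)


PMF = 124459 / 164381 = 0.757

0.757


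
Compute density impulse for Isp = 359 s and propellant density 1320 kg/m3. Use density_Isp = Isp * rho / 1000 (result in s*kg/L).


rho*Isp = 359 * 1320 / 1000 = 474 s*kg/L

474 s*kg/L


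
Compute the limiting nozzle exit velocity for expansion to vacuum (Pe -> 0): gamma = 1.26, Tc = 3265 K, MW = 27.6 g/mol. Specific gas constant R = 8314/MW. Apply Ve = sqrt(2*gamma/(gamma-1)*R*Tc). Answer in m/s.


R = 8314 / 27.6 = 301.23 J/(kg.K)
Ve = sqrt(2 * 1.26 / (1.26 - 1) * 301.23 * 3265) = 3087 m/s

3087 m/s


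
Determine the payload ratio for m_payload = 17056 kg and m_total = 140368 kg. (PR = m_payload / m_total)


PR = 17056 / 140368 = 0.1215

0.1215


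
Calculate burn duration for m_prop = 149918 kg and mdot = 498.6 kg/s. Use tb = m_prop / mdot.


tb = 149918 / 498.6 = 300.7 s

300.7 s


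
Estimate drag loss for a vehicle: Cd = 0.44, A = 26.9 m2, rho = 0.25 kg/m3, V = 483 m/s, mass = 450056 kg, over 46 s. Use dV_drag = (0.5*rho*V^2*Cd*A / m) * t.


D = 0.5 * 0.25 * 483^2 * 0.44 * 26.9 = 345151.08 N
a = 345151.08 / 450056 = 0.7669 m/s2
dV = 0.7669 * 46 = 35.3 m/s

35.3 m/s


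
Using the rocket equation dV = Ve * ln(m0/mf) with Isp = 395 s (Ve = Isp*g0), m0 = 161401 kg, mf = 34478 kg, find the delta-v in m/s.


Ve = 395 * 9.81 = 3874.95 m/s
dV = 3874.95 * ln(161401/34478) = 5981 m/s

5981 m/s


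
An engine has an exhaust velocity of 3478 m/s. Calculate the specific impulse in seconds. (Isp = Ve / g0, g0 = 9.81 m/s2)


Isp = Ve / g0 = 3478 / 9.81 = 354.5 s

354.5 s


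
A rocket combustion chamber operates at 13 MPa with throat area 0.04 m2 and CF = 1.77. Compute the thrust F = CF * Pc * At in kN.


F = 1.77 * 13e6 * 0.04 = 920400.0 N = 920.4 kN

920.4 kN


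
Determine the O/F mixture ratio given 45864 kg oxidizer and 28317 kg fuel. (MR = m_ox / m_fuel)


MR = 45864 / 28317 = 1.62

1.62


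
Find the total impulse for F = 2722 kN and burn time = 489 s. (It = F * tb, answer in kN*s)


It = 2722 * 489 = 1331058 kN*s

1331058 kN*s


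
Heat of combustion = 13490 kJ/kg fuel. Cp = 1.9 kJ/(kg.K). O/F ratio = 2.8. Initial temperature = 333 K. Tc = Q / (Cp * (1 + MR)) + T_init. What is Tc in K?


Tc = 13490 / (1.9 * (1 + 2.8)) + 333 = 2201 K

2201 K


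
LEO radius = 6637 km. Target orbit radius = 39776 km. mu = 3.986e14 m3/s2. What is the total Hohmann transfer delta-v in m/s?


V1 = sqrt(mu/r1) = 7749.66 m/s
dV1 = V1*(sqrt(2*r2/(r1+r2)) - 1) = 2396.19 m/s
V2 = sqrt(mu/r2) = 3165.61 m/s
dV2 = V2*(1 - sqrt(2*r1/(r1+r2))) = 1472.68 m/s
Total dV = 3869 m/s

3869 m/s


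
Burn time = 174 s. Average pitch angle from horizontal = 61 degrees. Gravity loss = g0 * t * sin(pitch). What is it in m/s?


GL = 9.81 * 174 * sin(61 deg) = 1493 m/s

1493 m/s


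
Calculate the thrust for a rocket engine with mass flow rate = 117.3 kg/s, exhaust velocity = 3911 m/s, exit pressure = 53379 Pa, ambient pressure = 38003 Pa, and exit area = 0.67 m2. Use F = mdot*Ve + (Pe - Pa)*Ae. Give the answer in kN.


F = 117.3 * 3911 + (53379 - 38003) * 0.67 = 469062.0 N = 469.1 kN

469.1 kN


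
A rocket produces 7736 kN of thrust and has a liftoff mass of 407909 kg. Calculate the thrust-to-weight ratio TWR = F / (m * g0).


TWR = 7736000 / (407909 * 9.81) = 1.93

1.93


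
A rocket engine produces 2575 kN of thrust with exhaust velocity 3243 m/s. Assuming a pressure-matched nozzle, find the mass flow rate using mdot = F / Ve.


mdot = F / Ve = 2575000 / 3243 = 794.0 kg/s

794.0 kg/s


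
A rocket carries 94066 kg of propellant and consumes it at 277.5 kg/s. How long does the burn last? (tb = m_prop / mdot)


tb = 94066 / 277.5 = 339.0 s

339.0 s


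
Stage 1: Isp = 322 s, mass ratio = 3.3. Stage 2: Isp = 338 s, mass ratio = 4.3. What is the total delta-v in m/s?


dV1 = 322 * 9.81 * ln(3.3) = 3771.4 m/s
dV2 = 338 * 9.81 * ln(4.3) = 4836.4 m/s
Total dV = 3771.4 + 4836.4 = 8607.8 m/s ~ 8608 m/s

8608 m/s


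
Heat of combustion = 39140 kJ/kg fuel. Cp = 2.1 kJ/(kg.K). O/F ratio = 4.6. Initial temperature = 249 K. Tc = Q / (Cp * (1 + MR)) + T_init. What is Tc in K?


Tc = 39140 / (2.1 * (1 + 4.6)) + 249 = 3577 K

3577 K


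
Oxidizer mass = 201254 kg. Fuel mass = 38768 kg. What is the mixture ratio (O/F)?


MR = 201254 / 38768 = 5.19

5.19


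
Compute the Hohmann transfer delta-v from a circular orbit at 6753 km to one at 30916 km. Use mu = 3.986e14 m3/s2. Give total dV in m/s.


V1 = sqrt(mu/r1) = 7682.81 m/s
dV1 = V1*(sqrt(2*r2/(r1+r2)) - 1) = 2160.35 m/s
V2 = sqrt(mu/r2) = 3590.68 m/s
dV2 = V2*(1 - sqrt(2*r1/(r1+r2))) = 1440.63 m/s
Total dV = 3601 m/s

3601 m/s


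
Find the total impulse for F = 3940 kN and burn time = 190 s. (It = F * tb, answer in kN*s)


It = 3940 * 190 = 748600 kN*s

748600 kN*s


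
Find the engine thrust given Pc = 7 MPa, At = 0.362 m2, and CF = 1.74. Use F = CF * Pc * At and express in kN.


F = 1.74 * 7e6 * 0.362 = 4.4092e+06 N = 4409.2 kN

4409.2 kN


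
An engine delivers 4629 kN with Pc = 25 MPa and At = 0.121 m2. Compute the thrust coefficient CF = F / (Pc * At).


CF = 4629000 / (25e6 * 0.121) = 1.53

1.53


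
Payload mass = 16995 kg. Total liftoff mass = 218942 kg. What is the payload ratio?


PR = 16995 / 218942 = 0.0776

0.0776


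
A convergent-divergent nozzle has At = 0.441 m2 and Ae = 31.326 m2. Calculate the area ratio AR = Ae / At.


AR = 31.326 / 0.441 = 71.0

71.0


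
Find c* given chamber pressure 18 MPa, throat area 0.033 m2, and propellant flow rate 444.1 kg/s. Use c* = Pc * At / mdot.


c* = 18e6 * 0.033 / 444.1 = 1338 m/s

1338 m/s


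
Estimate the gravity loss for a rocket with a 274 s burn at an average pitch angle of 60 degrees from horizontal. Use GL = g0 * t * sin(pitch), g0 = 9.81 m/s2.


GL = 9.81 * 274 * sin(60 deg) = 2328 m/s

2328 m/s


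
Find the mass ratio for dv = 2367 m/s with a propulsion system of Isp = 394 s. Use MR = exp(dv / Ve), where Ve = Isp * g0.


Ve = 394 * 9.81 = 3865.14 m/s
MR = exp(2367 / 3865.14) = 1.845

1.845


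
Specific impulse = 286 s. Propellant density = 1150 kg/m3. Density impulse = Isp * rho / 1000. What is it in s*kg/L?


rho*Isp = 286 * 1150 / 1000 = 329 s*kg/L

329 s*kg/L


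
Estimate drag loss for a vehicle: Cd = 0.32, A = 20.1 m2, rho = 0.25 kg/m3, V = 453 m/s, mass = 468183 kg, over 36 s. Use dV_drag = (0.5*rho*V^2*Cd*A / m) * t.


D = 0.5 * 0.25 * 453^2 * 0.32 * 20.1 = 164988.04 N
a = 164988.04 / 468183 = 0.3524 m/s2
dV = 0.3524 * 36 = 12.7 m/s

12.7 m/s


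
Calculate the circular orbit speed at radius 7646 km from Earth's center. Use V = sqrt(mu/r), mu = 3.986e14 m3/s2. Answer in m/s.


V = sqrt(3.986e14 / 7646000) = 7220 m/s

7220 m/s


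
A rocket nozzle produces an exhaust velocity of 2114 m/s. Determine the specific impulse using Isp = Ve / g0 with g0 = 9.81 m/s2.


Isp = Ve / g0 = 2114 / 9.81 = 215.5 s

215.5 s


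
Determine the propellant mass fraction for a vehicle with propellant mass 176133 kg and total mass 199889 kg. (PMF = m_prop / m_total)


PMF = 176133 / 199889 = 0.881

0.881


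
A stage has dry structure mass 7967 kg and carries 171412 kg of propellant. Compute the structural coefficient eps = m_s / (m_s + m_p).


eps = 7967 / (7967 + 171412) = 0.0444

0.0444


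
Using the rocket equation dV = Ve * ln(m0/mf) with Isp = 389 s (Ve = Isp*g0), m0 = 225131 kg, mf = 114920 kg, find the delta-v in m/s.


Ve = 389 * 9.81 = 3816.09 m/s
dV = 3816.09 * ln(225131/114920) = 2566 m/s

2566 m/s


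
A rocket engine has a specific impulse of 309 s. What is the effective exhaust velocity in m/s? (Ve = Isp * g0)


Ve = Isp * g0 = 309 * 9.81 = 3031.3 m/s

3031.3 m/s


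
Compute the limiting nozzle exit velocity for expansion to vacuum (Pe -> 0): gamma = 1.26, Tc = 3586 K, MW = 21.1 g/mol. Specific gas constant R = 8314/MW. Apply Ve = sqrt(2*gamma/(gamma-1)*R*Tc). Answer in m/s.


R = 8314 / 21.1 = 394.03 J/(kg.K)
Ve = sqrt(2 * 1.26 / (1.26 - 1) * 394.03 * 3586) = 3701 m/s

3701 m/s


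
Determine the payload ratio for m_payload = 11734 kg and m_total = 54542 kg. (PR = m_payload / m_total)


PR = 11734 / 54542 = 0.2151

0.2151


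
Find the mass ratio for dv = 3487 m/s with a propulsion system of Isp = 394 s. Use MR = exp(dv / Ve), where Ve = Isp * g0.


Ve = 394 * 9.81 = 3865.14 m/s
MR = exp(3487 / 3865.14) = 2.465

2.465


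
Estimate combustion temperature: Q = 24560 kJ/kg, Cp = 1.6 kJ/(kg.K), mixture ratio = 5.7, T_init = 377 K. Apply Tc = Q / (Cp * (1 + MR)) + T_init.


Tc = 24560 / (1.6 * (1 + 5.7)) + 377 = 2668 K

2668 K


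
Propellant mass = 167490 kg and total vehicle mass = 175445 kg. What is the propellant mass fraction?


PMF = 167490 / 175445 = 0.955

0.955


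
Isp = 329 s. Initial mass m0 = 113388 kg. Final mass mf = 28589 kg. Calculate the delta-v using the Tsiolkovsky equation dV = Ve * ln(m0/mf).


Ve = 329 * 9.81 = 3227.49 m/s
dV = 3227.49 * ln(113388/28589) = 4447 m/s

4447 m/s


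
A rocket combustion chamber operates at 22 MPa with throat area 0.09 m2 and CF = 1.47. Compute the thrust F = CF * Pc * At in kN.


F = 1.47 * 22e6 * 0.09 = 2.9106e+06 N = 2910.6 kN

2910.6 kN


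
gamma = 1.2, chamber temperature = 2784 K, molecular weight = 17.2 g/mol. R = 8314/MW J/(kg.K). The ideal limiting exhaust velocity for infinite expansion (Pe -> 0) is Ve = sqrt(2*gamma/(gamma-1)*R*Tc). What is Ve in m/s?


R = 8314 / 17.2 = 483.37 J/(kg.K)
Ve = sqrt(2 * 1.2 / (1.2 - 1) * 483.37 * 2784) = 4019 m/s

4019 m/s


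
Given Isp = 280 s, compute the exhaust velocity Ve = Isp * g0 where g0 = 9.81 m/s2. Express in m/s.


Ve = Isp * g0 = 280 * 9.81 = 2746.8 m/s

2746.8 m/s


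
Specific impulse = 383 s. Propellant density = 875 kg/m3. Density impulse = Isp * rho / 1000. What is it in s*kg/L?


rho*Isp = 383 * 875 / 1000 = 335 s*kg/L

335 s*kg/L


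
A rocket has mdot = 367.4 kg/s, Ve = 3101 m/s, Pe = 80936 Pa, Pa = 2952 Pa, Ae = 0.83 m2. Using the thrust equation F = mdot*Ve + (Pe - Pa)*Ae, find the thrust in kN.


F = 367.4 * 3101 + (80936 - 2952) * 0.83 = 1.2040e+06 N = 1204.0 kN

1204.0 kN


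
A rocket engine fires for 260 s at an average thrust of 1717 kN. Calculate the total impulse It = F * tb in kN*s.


It = 1717 * 260 = 446420 kN*s

446420 kN*s


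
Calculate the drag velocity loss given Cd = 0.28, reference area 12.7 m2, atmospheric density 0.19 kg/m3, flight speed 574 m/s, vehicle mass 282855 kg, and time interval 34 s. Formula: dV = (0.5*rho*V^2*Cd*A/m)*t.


D = 0.5 * 0.19 * 574^2 * 0.28 * 12.7 = 111303.58 N
a = 111303.58 / 282855 = 0.3935 m/s2
dV = 0.3935 * 34 = 13.4 m/s

13.4 m/s


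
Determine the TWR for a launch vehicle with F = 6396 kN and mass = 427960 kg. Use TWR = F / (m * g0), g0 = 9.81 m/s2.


TWR = 6396000 / (427960 * 9.81) = 1.52

1.52


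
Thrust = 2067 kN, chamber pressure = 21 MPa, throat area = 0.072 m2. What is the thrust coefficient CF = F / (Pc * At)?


CF = 2067000 / (21e6 * 0.072) = 1.37

1.37


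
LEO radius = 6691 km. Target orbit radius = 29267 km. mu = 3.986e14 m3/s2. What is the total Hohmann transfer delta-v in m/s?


V1 = sqrt(mu/r1) = 7718.33 m/s
dV1 = V1*(sqrt(2*r2/(r1+r2)) - 1) = 2129.25 m/s
V2 = sqrt(mu/r2) = 3690.45 m/s
dV2 = V2*(1 - sqrt(2*r1/(r1+r2))) = 1439.11 m/s
Total dV = 3568 m/s

3568 m/s


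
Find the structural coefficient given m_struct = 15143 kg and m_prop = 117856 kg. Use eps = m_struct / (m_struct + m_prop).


eps = 15143 / (15143 + 117856) = 0.1139

0.1139


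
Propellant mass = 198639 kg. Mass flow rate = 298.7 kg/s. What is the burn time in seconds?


tb = 198639 / 298.7 = 665.0 s

665.0 s


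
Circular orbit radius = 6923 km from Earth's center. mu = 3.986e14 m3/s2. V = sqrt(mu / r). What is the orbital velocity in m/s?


V = sqrt(3.986e14 / 6923000) = 7588 m/s

7588 m/s


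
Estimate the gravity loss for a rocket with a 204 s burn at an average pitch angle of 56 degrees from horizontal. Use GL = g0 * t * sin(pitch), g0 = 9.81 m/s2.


GL = 9.81 * 204 * sin(56 deg) = 1659 m/s

1659 m/s


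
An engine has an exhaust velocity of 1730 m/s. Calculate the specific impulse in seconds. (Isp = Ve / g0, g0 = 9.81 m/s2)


Isp = Ve / g0 = 1730 / 9.81 = 176.4 s

176.4 s


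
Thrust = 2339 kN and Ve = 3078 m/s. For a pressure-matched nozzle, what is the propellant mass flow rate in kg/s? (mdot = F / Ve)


mdot = F / Ve = 2339000 / 3078 = 759.9 kg/s

759.9 kg/s


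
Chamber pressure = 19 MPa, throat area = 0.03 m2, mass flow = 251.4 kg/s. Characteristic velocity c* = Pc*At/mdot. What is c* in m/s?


c* = 19e6 * 0.03 / 251.4 = 2267 m/s

2267 m/s


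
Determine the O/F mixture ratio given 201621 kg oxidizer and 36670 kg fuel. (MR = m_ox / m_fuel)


MR = 201621 / 36670 = 5.5

5.5


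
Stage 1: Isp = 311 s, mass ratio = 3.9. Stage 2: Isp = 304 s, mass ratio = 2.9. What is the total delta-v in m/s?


dV1 = 311 * 9.81 * ln(3.9) = 4152.2 m/s
dV2 = 304 * 9.81 * ln(2.9) = 3175.2 m/s
Total dV = 4152.2 + 3175.2 = 7327.4 m/s ~ 7327 m/s

7327 m/s


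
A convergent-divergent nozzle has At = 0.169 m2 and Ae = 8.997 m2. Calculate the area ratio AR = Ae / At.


AR = 8.997 / 0.169 = 53.2

53.2


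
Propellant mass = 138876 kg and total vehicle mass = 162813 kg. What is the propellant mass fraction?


PMF = 138876 / 162813 = 0.853

0.853


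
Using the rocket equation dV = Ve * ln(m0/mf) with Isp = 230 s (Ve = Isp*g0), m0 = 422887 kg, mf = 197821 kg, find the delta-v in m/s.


Ve = 230 * 9.81 = 2256.3 m/s
dV = 2256.3 * ln(422887/197821) = 1714 m/s

1714 m/s


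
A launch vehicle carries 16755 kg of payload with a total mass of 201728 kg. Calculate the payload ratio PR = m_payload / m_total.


PR = 16755 / 201728 = 0.0831

0.0831


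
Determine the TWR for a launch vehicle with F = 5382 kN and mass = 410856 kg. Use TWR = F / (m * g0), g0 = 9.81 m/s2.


TWR = 5382000 / (410856 * 9.81) = 1.34

1.34


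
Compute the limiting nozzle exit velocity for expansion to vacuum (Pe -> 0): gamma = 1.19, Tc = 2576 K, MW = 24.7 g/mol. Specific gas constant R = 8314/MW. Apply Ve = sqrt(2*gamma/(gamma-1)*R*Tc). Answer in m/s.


R = 8314 / 24.7 = 336.6 J/(kg.K)
Ve = sqrt(2 * 1.19 / (1.19 - 1) * 336.6 * 2576) = 3296 m/s

3296 m/s


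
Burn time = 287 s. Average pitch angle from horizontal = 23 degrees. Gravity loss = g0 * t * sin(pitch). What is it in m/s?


GL = 9.81 * 287 * sin(23 deg) = 1100 m/s

1100 m/s


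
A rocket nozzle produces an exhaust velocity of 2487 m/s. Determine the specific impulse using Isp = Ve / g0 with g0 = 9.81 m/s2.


Isp = Ve / g0 = 2487 / 9.81 = 253.5 s

253.5 s


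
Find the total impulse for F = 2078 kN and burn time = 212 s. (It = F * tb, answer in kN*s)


It = 2078 * 212 = 440536 kN*s

440536 kN*s


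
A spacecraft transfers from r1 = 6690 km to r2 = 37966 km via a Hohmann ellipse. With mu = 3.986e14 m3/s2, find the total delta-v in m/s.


V1 = sqrt(mu/r1) = 7718.9 m/s
dV1 = V1*(sqrt(2*r2/(r1+r2)) - 1) = 2346.43 m/s
V2 = sqrt(mu/r2) = 3240.2 m/s
dV2 = V2*(1 - sqrt(2*r1/(r1+r2))) = 1466.58 m/s
Total dV = 3813 m/s

3813 m/s


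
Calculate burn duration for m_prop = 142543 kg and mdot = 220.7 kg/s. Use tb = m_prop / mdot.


tb = 142543 / 220.7 = 645.9 s

645.9 s


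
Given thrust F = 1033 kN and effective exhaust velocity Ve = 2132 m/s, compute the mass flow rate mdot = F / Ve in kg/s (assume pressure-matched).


mdot = F / Ve = 1033000 / 2132 = 484.5 kg/s

484.5 kg/s


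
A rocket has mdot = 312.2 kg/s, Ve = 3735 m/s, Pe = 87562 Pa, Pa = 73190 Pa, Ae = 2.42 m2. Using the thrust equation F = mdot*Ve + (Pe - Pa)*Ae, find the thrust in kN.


F = 312.2 * 3735 + (87562 - 73190) * 2.42 = 1.2008e+06 N = 1200.8 kN

1200.8 kN


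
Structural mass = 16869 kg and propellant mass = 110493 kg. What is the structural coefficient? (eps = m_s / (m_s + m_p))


eps = 16869 / (16869 + 110493) = 0.1324

0.1324


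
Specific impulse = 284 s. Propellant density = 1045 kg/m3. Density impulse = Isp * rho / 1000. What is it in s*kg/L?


rho*Isp = 284 * 1045 / 1000 = 297 s*kg/L

297 s*kg/L


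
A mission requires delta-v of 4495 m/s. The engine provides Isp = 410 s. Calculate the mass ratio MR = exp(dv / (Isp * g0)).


Ve = 410 * 9.81 = 4022.1 m/s
MR = exp(4495 / 4022.1) = 3.057

3.057


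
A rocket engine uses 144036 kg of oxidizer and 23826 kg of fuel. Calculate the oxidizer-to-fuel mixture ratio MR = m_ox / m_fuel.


MR = 144036 / 23826 = 6.05

6.05


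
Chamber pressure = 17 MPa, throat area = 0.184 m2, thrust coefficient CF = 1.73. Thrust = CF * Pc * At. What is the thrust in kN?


F = 1.73 * 17e6 * 0.184 = 5.4114e+06 N = 5411.4 kN

5411.4 kN


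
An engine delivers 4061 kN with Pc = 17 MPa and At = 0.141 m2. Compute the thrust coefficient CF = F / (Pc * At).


CF = 4061000 / (17e6 * 0.141) = 1.69

1.69


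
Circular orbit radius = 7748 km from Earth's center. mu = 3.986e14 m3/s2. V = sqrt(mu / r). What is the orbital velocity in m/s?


V = sqrt(3.986e14 / 7748000) = 7173 m/s

7173 m/s


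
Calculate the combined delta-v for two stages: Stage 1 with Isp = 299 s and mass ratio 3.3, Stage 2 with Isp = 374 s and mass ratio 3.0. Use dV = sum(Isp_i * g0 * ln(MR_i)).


dV1 = 299 * 9.81 * ln(3.3) = 3502.0 m/s
dV2 = 374 * 9.81 * ln(3.0) = 4030.7 m/s
Total dV = 3502.0 + 4030.7 = 7532.7 m/s ~ 7533 m/s

7533 m/s


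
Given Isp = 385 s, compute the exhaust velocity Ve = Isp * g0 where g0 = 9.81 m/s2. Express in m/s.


Ve = Isp * g0 = 385 * 9.81 = 3776.9 m/s

3776.9 m/s


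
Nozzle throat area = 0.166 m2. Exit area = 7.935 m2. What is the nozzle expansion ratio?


AR = 7.935 / 0.166 = 47.8

47.8


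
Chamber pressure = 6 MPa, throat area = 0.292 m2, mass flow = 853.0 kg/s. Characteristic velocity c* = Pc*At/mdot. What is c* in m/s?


c* = 6e6 * 0.292 / 853.0 = 2054 m/s

2054 m/s


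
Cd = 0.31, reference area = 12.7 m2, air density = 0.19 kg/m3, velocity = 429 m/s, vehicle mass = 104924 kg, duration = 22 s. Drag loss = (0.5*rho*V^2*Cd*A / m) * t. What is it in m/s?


D = 0.5 * 0.19 * 429^2 * 0.31 * 12.7 = 68834.09 N
a = 68834.09 / 104924 = 0.656 m/s2
dV = 0.656 * 22 = 14.4 m/s

14.4 m/s


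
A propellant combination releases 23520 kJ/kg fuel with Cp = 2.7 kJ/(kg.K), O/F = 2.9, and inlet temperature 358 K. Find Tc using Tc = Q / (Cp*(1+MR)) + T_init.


Tc = 23520 / (2.7 * (1 + 2.9)) + 358 = 2592 K

2592 K


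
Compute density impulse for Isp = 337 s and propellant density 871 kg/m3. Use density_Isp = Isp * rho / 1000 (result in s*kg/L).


rho*Isp = 337 * 871 / 1000 = 294 s*kg/L

294 s*kg/L


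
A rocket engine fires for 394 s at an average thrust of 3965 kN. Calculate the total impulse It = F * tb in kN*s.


It = 3965 * 394 = 1562210 kN*s

1562210 kN*s


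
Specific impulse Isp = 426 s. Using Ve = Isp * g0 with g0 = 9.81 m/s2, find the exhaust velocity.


Ve = Isp * g0 = 426 * 9.81 = 4179.1 m/s

4179.1 m/s


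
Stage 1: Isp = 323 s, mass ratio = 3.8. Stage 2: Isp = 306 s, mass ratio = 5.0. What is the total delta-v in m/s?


dV1 = 323 * 9.81 * ln(3.8) = 4230.1 m/s
dV2 = 306 * 9.81 * ln(5.0) = 4831.3 m/s
Total dV = 4230.1 + 4831.3 = 9061.4 m/s ~ 9061 m/s

9061 m/s


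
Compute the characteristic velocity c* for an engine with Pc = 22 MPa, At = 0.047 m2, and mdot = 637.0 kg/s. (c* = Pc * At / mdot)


c* = 22e6 * 0.047 / 637.0 = 1623 m/s

1623 m/s


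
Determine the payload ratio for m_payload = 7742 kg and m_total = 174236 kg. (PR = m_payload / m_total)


PR = 7742 / 174236 = 0.0444

0.0444


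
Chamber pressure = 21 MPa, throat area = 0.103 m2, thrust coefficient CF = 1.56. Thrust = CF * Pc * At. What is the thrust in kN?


F = 1.56 * 21e6 * 0.103 = 3.3743e+06 N = 3374.3 kN

3374.3 kN


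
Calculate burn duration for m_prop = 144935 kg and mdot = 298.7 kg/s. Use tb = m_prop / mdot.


tb = 144935 / 298.7 = 485.2 s

485.2 s


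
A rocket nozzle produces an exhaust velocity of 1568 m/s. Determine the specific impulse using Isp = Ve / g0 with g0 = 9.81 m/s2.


Isp = Ve / g0 = 1568 / 9.81 = 159.8 s

159.8 s


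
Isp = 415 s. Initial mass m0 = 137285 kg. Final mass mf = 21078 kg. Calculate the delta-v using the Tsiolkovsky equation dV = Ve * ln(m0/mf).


Ve = 415 * 9.81 = 4071.15 m/s
dV = 4071.15 * ln(137285/21078) = 7629 m/s

7629 m/s


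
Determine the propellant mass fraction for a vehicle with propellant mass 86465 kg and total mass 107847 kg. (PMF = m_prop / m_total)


PMF = 86465 / 107847 = 0.802

0.802


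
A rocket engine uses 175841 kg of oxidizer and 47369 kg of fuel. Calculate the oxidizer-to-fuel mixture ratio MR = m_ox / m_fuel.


MR = 175841 / 47369 = 3.71

3.71


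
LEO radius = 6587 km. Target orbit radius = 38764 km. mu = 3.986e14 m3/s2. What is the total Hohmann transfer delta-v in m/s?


V1 = sqrt(mu/r1) = 7779.02 m/s
dV1 = V1*(sqrt(2*r2/(r1+r2)) - 1) = 2391.91 m/s
V2 = sqrt(mu/r2) = 3206.67 m/s
dV2 = V2*(1 - sqrt(2*r1/(r1+r2))) = 1478.37 m/s
Total dV = 3870 m/s

3870 m/s


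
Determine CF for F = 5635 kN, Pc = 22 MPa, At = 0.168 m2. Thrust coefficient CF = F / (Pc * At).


CF = 5635000 / (22e6 * 0.168) = 1.52

1.52


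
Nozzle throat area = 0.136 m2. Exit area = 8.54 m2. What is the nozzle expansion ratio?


AR = 8.54 / 0.136 = 62.8

62.8


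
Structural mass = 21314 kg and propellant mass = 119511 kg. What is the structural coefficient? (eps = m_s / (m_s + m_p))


eps = 21314 / (21314 + 119511) = 0.1514

0.1514


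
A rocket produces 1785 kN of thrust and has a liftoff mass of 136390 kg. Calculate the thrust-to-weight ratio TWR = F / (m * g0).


TWR = 1785000 / (136390 * 9.81) = 1.33

1.33


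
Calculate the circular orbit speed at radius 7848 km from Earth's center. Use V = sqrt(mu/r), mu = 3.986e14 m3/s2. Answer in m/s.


V = sqrt(3.986e14 / 7848000) = 7127 m/s

7127 m/s


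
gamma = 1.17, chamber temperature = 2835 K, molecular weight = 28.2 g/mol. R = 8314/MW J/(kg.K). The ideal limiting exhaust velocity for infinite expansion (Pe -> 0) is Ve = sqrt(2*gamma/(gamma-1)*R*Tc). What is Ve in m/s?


R = 8314 / 28.2 = 294.82 J/(kg.K)
Ve = sqrt(2 * 1.17 / (1.17 - 1) * 294.82 * 2835) = 3392 m/s

3392 m/s


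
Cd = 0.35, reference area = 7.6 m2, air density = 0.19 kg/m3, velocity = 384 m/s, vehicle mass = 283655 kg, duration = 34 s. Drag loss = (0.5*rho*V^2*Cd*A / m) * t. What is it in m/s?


D = 0.5 * 0.19 * 384^2 * 0.35 * 7.6 = 37262.13 N
a = 37262.13 / 283655 = 0.1314 m/s2
dV = 0.1314 * 34 = 4.5 m/s

4.5 m/s


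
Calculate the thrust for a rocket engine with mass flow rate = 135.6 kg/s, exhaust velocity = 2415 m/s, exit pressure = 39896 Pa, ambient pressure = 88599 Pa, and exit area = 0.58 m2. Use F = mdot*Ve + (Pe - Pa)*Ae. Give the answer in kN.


F = 135.6 * 2415 + (39896 - 88599) * 0.58 = 299226.0 N = 299.2 kN

299.2 kN


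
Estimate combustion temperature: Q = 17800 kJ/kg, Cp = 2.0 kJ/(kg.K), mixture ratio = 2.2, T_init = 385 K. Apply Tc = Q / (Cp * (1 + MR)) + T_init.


Tc = 17800 / (2.0 * (1 + 2.2)) + 385 = 3166 K

3166 K


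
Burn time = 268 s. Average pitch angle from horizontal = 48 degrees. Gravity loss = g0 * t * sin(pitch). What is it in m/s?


GL = 9.81 * 268 * sin(48 deg) = 1954 m/s

1954 m/s


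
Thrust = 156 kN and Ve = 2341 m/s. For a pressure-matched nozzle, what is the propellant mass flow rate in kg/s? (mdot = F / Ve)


mdot = F / Ve = 156000 / 2341 = 66.6 kg/s

66.6 kg/s


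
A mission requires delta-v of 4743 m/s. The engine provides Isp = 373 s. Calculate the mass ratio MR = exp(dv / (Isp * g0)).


Ve = 373 * 9.81 = 3659.13 m/s
MR = exp(4743 / 3659.13) = 3.655

3.655


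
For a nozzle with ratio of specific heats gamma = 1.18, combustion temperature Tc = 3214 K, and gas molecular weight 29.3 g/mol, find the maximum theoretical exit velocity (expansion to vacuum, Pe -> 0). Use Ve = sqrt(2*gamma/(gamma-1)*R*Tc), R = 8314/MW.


R = 8314 / 29.3 = 283.75 J/(kg.K)
Ve = sqrt(2 * 1.18 / (1.18 - 1) * 283.75 * 3214) = 3458 m/s

3458 m/s


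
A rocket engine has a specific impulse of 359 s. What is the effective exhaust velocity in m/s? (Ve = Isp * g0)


Ve = Isp * g0 = 359 * 9.81 = 3521.8 m/s

3521.8 m/s


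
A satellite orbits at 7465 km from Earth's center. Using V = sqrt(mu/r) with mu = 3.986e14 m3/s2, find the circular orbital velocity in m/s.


V = sqrt(3.986e14 / 7465000) = 7307 m/s

7307 m/s


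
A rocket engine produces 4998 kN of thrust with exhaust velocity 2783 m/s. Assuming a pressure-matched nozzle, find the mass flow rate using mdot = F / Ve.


mdot = F / Ve = 4998000 / 2783 = 1795.9 kg/s

1795.9 kg/s


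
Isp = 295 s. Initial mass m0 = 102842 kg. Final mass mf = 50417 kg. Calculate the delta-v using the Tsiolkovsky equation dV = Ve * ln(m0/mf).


Ve = 295 * 9.81 = 2893.95 m/s
dV = 2893.95 * ln(102842/50417) = 2063 m/s

2063 m/s


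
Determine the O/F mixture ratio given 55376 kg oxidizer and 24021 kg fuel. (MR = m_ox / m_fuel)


MR = 55376 / 24021 = 2.31

2.31


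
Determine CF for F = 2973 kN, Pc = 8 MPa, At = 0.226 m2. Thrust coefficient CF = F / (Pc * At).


CF = 2973000 / (8e6 * 0.226) = 1.64

1.64


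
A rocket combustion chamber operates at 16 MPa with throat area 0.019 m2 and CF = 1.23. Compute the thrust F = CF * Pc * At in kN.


F = 1.23 * 16e6 * 0.019 = 373920.0 N = 373.9 kN

373.9 kN


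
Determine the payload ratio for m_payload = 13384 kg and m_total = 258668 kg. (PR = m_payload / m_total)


PR = 13384 / 258668 = 0.0517

0.0517


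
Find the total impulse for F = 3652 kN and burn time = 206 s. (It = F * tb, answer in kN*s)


It = 3652 * 206 = 752312 kN*s

752312 kN*s


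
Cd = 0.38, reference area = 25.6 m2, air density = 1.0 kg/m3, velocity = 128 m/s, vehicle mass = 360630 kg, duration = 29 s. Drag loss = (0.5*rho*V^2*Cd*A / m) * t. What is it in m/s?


D = 0.5 * 1.0 * 128^2 * 0.38 * 25.6 = 79691.78 N
a = 79691.78 / 360630 = 0.221 m/s2
dV = 0.221 * 29 = 6.4 m/s

6.4 m/s


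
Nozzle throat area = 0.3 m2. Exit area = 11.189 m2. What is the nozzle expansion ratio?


AR = 11.189 / 0.3 = 37.3

37.3


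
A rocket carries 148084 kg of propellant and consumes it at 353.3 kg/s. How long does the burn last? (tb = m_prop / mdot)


tb = 148084 / 353.3 = 419.1 s

419.1 s


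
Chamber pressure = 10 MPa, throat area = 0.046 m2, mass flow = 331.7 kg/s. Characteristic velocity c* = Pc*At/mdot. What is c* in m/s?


c* = 10e6 * 0.046 / 331.7 = 1387 m/s

1387 m/s


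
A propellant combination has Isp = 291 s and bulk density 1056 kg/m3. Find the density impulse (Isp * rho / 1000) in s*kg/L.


rho*Isp = 291 * 1056 / 1000 = 307 s*kg/L

307 s*kg/L


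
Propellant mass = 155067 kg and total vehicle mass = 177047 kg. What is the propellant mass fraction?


PMF = 155067 / 177047 = 0.876

0.876


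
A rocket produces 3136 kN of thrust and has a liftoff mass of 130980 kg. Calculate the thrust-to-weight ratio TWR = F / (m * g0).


TWR = 3136000 / (130980 * 9.81) = 2.44

2.44


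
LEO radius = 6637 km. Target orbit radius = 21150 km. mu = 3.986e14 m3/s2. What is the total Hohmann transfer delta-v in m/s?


V1 = sqrt(mu/r1) = 7749.66 m/s
dV1 = V1*(sqrt(2*r2/(r1+r2)) - 1) = 1811.97 m/s
V2 = sqrt(mu/r2) = 4341.24 m/s
dV2 = V2*(1 - sqrt(2*r1/(r1+r2))) = 1340.74 m/s
Total dV = 3153 m/s

3153 m/s


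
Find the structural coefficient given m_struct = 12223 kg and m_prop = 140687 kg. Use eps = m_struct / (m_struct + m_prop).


eps = 12223 / (12223 + 140687) = 0.0799

0.0799


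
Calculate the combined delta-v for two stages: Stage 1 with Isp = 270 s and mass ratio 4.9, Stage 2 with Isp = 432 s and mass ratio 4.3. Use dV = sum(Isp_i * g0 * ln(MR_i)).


dV1 = 270 * 9.81 * ln(4.9) = 4209.4 m/s
dV2 = 432 * 9.81 * ln(4.3) = 6181.5 m/s
Total dV = 4209.4 + 6181.5 = 10390.9 m/s ~ 10391 m/s

10391 m/s


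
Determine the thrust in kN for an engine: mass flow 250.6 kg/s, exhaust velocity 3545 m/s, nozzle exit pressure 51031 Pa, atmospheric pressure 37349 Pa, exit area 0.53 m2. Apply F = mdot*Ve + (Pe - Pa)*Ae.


F = 250.6 * 3545 + (51031 - 37349) * 0.53 = 895628.0 N = 895.6 kN

895.6 kN


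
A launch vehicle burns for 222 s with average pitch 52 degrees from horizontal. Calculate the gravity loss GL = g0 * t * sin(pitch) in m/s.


GL = 9.81 * 222 * sin(52 deg) = 1716 m/s

1716 m/s


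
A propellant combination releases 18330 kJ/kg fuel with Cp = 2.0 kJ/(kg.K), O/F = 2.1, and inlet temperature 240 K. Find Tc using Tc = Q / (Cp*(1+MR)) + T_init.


Tc = 18330 / (2.0 * (1 + 2.1)) + 240 = 3196 K

3196 K


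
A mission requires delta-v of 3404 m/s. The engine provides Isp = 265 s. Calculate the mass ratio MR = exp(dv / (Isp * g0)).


Ve = 265 * 9.81 = 2599.65 m/s
MR = exp(3404 / 2599.65) = 3.704

3.704


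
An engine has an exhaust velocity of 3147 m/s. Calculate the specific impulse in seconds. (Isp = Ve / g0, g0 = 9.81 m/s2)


Isp = Ve / g0 = 3147 / 9.81 = 320.8 s

320.8 s


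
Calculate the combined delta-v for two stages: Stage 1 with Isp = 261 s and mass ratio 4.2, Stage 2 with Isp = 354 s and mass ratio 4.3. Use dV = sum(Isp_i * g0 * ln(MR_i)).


dV1 = 261 * 9.81 * ln(4.2) = 3674.4 m/s
dV2 = 354 * 9.81 * ln(4.3) = 5065.4 m/s
Total dV = 3674.4 + 5065.4 = 8739.8 m/s ~ 8740 m/s

8740 m/s


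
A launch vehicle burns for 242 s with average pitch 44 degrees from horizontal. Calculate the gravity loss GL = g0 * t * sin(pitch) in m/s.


GL = 9.81 * 242 * sin(44 deg) = 1649 m/s

1649 m/s


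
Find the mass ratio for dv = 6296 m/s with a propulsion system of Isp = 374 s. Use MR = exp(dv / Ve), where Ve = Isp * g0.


Ve = 374 * 9.81 = 3668.94 m/s
MR = exp(6296 / 3668.94) = 5.562

5.562


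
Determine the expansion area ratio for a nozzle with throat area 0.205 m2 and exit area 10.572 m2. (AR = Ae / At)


AR = 10.572 / 0.205 = 51.6

51.6


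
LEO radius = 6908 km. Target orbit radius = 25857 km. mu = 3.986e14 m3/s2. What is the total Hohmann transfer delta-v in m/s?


V1 = sqrt(mu/r1) = 7596.13 m/s
dV1 = V1*(sqrt(2*r2/(r1+r2)) - 1) = 1947.01 m/s
V2 = sqrt(mu/r2) = 3926.26 m/s
dV2 = V2*(1 - sqrt(2*r1/(r1+r2))) = 1376.7 m/s
Total dV = 3324 m/s

3324 m/s


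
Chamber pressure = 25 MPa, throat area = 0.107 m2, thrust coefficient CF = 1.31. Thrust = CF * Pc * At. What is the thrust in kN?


F = 1.31 * 25e6 * 0.107 = 3.5042e+06 N = 3504.2 kN

3504.2 kN


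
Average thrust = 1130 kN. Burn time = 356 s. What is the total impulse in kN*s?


It = 1130 * 356 = 402280 kN*s

402280 kN*s


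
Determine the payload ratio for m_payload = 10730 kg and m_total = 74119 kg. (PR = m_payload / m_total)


PR = 10730 / 74119 = 0.1448

0.1448


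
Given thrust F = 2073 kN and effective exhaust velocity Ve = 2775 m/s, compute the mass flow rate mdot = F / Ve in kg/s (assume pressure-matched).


mdot = F / Ve = 2073000 / 2775 = 747.0 kg/s

747.0 kg/s


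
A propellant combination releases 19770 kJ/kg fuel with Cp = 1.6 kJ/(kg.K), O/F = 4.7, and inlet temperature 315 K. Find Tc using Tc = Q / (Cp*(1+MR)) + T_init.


Tc = 19770 / (1.6 * (1 + 4.7)) + 315 = 2483 K

2483 K


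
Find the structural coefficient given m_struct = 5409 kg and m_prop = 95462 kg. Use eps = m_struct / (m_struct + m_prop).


eps = 5409 / (5409 + 95462) = 0.0536

0.0536


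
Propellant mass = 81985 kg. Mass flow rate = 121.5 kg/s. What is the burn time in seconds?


tb = 81985 / 121.5 = 674.8 s

674.8 s


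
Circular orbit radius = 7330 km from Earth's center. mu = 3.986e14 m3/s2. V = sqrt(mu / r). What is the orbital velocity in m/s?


V = sqrt(3.986e14 / 7330000) = 7374 m/s

7374 m/s


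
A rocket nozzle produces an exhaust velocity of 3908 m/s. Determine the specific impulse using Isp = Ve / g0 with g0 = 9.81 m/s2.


Isp = Ve / g0 = 3908 / 9.81 = 398.4 s

398.4 s


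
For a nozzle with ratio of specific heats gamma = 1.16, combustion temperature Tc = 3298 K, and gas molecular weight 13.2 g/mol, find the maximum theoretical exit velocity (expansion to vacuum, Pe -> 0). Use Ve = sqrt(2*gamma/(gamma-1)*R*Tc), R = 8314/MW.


R = 8314 / 13.2 = 629.85 J/(kg.K)
Ve = sqrt(2 * 1.16 / (1.16 - 1) * 629.85 * 3298) = 5488 m/s

5488 m/s


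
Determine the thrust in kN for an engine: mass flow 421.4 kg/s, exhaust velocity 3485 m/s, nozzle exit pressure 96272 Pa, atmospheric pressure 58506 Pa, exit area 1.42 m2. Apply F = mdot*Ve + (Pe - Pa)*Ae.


F = 421.4 * 3485 + (96272 - 58506) * 1.42 = 1.5222e+06 N = 1522.2 kN

1522.2 kN


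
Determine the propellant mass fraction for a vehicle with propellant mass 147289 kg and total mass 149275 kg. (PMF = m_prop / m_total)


PMF = 147289 / 149275 = 0.987

0.987


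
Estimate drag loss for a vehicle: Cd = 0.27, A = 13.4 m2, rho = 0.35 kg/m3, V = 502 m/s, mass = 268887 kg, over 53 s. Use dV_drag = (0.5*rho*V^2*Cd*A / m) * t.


D = 0.5 * 0.35 * 502^2 * 0.27 * 13.4 = 159556.33 N
a = 159556.33 / 268887 = 0.5934 m/s2
dV = 0.5934 * 53 = 31.4 m/s

31.4 m/s


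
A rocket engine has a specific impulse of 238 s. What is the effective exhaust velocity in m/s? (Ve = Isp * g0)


Ve = Isp * g0 = 238 * 9.81 = 2334.8 m/s

2334.8 m/s


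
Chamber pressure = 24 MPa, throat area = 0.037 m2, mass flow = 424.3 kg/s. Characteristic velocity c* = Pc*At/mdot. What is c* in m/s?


c* = 24e6 * 0.037 / 424.3 = 2093 m/s

2093 m/s


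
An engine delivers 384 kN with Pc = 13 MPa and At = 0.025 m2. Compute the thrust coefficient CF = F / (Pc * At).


CF = 384000 / (13e6 * 0.025) = 1.18

1.18


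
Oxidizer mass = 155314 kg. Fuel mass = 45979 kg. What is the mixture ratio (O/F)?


MR = 155314 / 45979 = 3.38

3.38


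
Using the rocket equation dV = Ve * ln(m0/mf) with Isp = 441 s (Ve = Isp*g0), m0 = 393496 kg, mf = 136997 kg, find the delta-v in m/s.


Ve = 441 * 9.81 = 4326.21 m/s
dV = 4326.21 * ln(393496/136997) = 4565 m/s

4565 m/s


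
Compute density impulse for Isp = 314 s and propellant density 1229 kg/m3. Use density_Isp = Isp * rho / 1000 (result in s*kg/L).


rho*Isp = 314 * 1229 / 1000 = 386 s*kg/L

386 s*kg/L


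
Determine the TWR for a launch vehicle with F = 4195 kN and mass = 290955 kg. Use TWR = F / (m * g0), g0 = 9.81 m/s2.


TWR = 4195000 / (290955 * 9.81) = 1.47

1.47


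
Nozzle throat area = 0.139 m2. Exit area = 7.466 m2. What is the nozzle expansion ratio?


AR = 7.466 / 0.139 = 53.7

53.7


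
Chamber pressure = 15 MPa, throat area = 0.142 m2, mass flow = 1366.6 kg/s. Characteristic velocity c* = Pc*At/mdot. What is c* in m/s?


c* = 15e6 * 0.142 / 1366.6 = 1559 m/s

1559 m/s


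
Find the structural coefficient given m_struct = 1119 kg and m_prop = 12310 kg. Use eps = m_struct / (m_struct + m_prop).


eps = 1119 / (1119 + 12310) = 0.0833

0.0833


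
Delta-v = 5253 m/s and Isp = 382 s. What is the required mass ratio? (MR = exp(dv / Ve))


Ve = 382 * 9.81 = 3747.42 m/s
MR = exp(5253 / 3747.42) = 4.062

4.062


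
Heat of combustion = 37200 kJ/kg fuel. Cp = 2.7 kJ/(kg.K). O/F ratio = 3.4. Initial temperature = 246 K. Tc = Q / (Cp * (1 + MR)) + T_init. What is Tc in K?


Tc = 37200 / (2.7 * (1 + 3.4)) + 246 = 3377 K

3377 K


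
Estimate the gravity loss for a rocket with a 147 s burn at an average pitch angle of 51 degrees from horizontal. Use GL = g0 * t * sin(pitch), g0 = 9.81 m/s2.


GL = 9.81 * 147 * sin(51 deg) = 1121 m/s

1121 m/s


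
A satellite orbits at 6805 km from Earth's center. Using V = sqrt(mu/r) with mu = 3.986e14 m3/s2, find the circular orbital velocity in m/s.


V = sqrt(3.986e14 / 6805000) = 7653 m/s

7653 m/s


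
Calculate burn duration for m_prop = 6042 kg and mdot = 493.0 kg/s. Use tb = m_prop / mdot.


tb = 6042 / 493.0 = 12.3 s

12.3 s


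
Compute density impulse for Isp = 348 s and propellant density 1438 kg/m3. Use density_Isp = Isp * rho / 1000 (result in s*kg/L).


rho*Isp = 348 * 1438 / 1000 = 500 s*kg/L

500 s*kg/L


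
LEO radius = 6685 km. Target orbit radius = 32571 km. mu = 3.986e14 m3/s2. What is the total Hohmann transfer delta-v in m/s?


V1 = sqrt(mu/r1) = 7721.79 m/s
dV1 = V1*(sqrt(2*r2/(r1+r2)) - 1) = 2225.29 m/s
V2 = sqrt(mu/r2) = 3498.27 m/s
dV2 = V2*(1 - sqrt(2*r1/(r1+r2))) = 1456.69 m/s
Total dV = 3682 m/s

3682 m/s


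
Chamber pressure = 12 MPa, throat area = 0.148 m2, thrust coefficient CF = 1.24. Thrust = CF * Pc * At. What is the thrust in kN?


F = 1.24 * 12e6 * 0.148 = 2.2022e+06 N = 2202.2 kN

2202.2 kN


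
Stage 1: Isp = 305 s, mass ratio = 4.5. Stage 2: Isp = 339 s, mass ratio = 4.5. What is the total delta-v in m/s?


dV1 = 305 * 9.81 * ln(4.5) = 4500.3 m/s
dV2 = 339 * 9.81 * ln(4.5) = 5001.9 m/s
Total dV = 4500.3 + 5001.9 = 9502.2 m/s ~ 9502 m/s

9502 m/s


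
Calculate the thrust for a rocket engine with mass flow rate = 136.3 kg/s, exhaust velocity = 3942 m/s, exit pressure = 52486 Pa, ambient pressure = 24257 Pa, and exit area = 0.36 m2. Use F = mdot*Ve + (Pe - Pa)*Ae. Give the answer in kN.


F = 136.3 * 3942 + (52486 - 24257) * 0.36 = 547457.0 N = 547.5 kN

547.5 kN


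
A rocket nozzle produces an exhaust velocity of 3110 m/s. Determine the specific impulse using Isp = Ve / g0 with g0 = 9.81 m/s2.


Isp = Ve / g0 = 3110 / 9.81 = 317.0 s

317.0 s
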